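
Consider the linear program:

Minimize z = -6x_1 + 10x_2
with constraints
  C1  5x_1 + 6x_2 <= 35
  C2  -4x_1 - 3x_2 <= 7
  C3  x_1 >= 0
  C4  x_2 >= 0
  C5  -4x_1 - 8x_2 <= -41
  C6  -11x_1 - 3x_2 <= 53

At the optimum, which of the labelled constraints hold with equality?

C1 and C5

Feasible corners and z = -6x_1 + 10x_2:
  (0, 35/6) → z = 175/3
  (17/8, 65/16) → z = 223/8
  (0, 41/8) → z = 205/4

The minimum is at (17/8, 65/16). Substituting into each constraint, equality holds for C1 and C5; the remaining constraints have slack.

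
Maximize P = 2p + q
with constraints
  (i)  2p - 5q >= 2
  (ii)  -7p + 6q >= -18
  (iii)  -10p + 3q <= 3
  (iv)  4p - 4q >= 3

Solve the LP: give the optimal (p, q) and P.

p = 78/23, q = 22/23, maximum P = 178/23

Extreme points and P = 2p + q:
  (78/23, 22/23) → P = 178/23
  (7/12, -1/6) → P = 1
  (-24/13, -67/13) → P = -115/13
  (-3/4, -3/2) → P = -3

The optimum lies where 2p - 5q = 2 and -7p + 6q = -18.
Solving simultaneously gives p = 78/23, q = 22/23.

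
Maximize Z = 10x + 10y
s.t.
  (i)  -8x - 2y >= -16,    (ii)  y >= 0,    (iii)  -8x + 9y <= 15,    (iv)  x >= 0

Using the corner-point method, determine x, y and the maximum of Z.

x = 57/44, y = 31/11, maximum Z = 905/22

Corner points and Z = 10x + 10y:
  (2, 0) → Z = 20
  (57/44, 31/11) → Z = 905/22
  (0, 0) → Z = 0
  (0, 5/3) → Z = 50/3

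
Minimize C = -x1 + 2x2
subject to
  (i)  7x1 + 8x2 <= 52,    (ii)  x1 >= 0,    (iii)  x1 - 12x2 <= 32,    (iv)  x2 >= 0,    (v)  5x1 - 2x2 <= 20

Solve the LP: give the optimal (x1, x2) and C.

x1 = 4, x2 = 0, minimum C = -4

Vertices and C = -x1 + 2x2:
  (0, 13/2) → C = 13
  (44/9, 20/9) → C = -4/9
  (0, 0) → C = 0
  (4, 0) → C = -4

The binding constraints are x2 = 0 and 5x1 - 2x2 = 20.
Solving simultaneously gives x1 = 4, x2 = 0.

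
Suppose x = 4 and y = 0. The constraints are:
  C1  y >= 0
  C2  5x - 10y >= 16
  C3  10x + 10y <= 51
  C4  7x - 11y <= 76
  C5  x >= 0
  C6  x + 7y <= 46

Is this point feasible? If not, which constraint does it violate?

feasible

C1: 0 ≥ 0 ✓
C2: 20 ≥ 16 ✓
C3: 40 ≤ 51 ✓
C4: 28 ≤ 76 ✓
C5: 4 ≥ 0 ✓
C6: 4 ≤ 46 ✓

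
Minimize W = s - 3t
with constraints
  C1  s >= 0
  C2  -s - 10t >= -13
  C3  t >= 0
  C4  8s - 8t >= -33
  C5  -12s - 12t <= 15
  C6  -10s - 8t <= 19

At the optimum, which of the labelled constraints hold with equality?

C1 and C2

Vertices and W = s - 3t:
  (0, 13/10) → W = -39/10
  (0, 0) → W = 0
  (13, 0) → W = 13

The minimum is at (0, 13/10). Substituting into each constraint, equality holds for C1 and C2; the remaining constraints have slack.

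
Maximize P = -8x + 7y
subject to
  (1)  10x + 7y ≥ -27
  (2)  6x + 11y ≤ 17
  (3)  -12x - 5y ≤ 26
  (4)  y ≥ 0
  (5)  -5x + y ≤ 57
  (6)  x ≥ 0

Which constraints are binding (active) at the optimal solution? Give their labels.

(2) and (6)

Vertices and P = -8x + 7y:
  (17/6, 0) → P = -68/3
  (0, 17/11) → P = 119/11
  (0, 0) → P = 0

The maximum is at (0, 17/11). Substituting into each constraint, equality holds for (2) and (6); the remaining constraints have slack.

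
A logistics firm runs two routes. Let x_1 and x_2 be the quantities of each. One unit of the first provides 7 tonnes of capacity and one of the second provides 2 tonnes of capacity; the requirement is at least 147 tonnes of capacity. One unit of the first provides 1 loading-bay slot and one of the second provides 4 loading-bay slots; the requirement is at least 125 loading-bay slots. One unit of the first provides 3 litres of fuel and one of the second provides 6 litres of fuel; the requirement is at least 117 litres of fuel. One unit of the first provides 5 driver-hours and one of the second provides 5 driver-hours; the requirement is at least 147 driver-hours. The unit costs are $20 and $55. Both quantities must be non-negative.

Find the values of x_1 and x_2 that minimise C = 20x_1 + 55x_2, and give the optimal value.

The feasible region is unbounded (it extends along (0, 1), (1, 0)), but C strictly increases along every unbounded feasible direction, so there is no improving ray and the minimum is attained at a vertex.

x_1 = 13, x_2 = 28, minimum C = 1800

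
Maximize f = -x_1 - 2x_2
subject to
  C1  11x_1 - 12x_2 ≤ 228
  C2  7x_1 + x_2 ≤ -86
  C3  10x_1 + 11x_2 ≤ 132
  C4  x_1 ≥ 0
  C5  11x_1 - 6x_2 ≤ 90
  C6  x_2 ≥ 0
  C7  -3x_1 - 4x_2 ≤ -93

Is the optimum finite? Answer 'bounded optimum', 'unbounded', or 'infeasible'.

The boundaries 10x_1 + 11x_2 = 132 and -3x_1 - 4x_2 = -93 meet at (-495/7, 534/7), but that point violates x_1 ≥ 0. Every candidate vertex is excluded by some other constraint, so the feasible region is empty.

infeasible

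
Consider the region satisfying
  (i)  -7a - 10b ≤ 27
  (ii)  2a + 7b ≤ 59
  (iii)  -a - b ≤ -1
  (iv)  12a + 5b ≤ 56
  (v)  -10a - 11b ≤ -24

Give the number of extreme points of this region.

The feasible vertices (each the meet of two boundaries and inside every other half-plane) are:
  (97/74, 298/37)
  (-481/48, 271/24)
  (248/41, -136/41)

3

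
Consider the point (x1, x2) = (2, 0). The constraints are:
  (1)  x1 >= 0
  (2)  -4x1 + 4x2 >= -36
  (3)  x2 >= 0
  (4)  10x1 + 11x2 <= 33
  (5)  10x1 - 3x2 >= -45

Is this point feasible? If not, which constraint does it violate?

feasible

(1): 2 ≥ 0 ✓
(2): -8 ≥ -36 ✓
(3): 0 ≥ 0 ✓
(4): 20 ≤ 33 ✓
(5): 20 ≥ -45 ✓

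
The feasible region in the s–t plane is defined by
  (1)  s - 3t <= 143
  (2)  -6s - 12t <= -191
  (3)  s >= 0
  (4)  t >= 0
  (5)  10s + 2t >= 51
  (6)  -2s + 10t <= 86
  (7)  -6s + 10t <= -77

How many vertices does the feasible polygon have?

Pairwise boundary intersections that survive every other constraint:
  (143, 0)
  (422, 93)
  (191/6, 0)
  (1417/66, 57/11)
  (163/4, 67/4)

5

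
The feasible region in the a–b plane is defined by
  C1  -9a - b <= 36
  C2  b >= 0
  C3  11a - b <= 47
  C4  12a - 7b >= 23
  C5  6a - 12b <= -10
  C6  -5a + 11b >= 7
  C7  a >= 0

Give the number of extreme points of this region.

3

Pairwise boundary intersections that survive every other constraint:
  (306/65, 311/65)
  (41/9, 28/9)
  (173/51, 43/17)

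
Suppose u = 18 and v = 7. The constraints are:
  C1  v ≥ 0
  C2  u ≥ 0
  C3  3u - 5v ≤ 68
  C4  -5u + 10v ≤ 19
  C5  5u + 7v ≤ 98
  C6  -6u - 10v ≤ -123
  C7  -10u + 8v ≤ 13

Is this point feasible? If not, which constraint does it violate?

Constraint C5: 5u + 7v = 139, which is not ≤ 98. All other constraints are satisfied.

not feasible — violates C5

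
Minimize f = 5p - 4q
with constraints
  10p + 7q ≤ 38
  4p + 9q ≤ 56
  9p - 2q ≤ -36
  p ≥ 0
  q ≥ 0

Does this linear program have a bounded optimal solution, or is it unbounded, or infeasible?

infeasible

The boundaries 10p + 7q = 38 and p = 0 meet at (0, 38/7), but that point violates 9p - 2q ≤ -36. Every candidate vertex is excluded by some other constraint, so the feasible region is empty.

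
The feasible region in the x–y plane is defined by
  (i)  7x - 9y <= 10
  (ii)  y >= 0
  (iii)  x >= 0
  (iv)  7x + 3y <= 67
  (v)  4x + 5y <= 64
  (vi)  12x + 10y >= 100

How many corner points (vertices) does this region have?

Pairwise boundary intersections that survive every other constraint:
  (211/28, 19/4)
  (500/89, 290/89)
  (0, 64/5)
  (0, 10)
  (143/23, 180/23)

5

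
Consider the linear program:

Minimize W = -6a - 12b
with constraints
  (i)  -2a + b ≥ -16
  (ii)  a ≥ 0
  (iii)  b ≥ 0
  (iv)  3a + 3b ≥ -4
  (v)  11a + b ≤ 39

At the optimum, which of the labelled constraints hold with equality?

(ii) and (v)

Feasible corners and W = -6a - 12b:
  (0, 0) → W = 0
  (0, 39) → W = -468
  (39/11, 0) → W = -234/11

The minimum is at (0, 39). Substituting into each constraint, equality holds for (ii) and (v); the remaining constraints have slack.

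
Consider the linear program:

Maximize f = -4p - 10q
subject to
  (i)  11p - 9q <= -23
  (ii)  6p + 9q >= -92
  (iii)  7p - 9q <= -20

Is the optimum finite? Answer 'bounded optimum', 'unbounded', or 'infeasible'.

Vertices and f = -4p - 10q:
  (-3/4, 59/36) → f = -241/18
  (-112/13, -524/117) → f = 9272/117
The feasible region has finitely many vertices and no improving ray; the maximum is 9272/117 at (-112/13, -524/117).

bounded optimum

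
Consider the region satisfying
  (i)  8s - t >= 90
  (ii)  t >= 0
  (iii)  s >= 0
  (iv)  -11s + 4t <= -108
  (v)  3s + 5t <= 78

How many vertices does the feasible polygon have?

4

Pairwise boundary intersections that survive every other constraint:
  (45/4, 0)
  (12, 6)
  (26, 0)
  (852/67, 534/67)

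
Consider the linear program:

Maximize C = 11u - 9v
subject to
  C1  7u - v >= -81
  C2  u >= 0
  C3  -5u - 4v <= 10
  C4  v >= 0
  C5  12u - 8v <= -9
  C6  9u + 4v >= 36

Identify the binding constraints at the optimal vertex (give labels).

C5 and C6

Feasible corners and C = 11u - 9v:
  (0, 81) → C = -729
  (0, 9) → C = -81
  (21/10, 171/40) → C = -123/8
The feasible region is unbounded (it extends along (2, 3), (1, 7)), but C strictly decreases along every unbounded feasible direction, so there is no improving ray and the maximum is attained at a vertex.

The maximum is at (21/10, 171/40). Substituting into each constraint, equality holds for C5 and C6; the remaining constraints have slack.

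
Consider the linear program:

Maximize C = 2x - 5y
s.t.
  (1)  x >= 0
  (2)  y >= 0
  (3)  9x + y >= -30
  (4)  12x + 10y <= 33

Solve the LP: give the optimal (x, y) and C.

x = 11/4, y = 0, maximum C = 11/2

Vertices and C = 2x - 5y:
  (0, 0) → C = 0
  (0, 33/10) → C = -33/2
  (11/4, 0) → C = 11/2

The optimum lies where y = 0 and 12x + 10y = 33.
Solving simultaneously gives x = 11/4, y = 0.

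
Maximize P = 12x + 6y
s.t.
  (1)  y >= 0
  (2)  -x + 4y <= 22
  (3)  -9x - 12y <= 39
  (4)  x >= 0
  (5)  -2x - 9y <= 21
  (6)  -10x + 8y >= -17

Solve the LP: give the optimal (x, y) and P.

x = 61/8, y = 237/32, maximum P = 2175/16

Corner points and P = 12x + 6y:
  (0, 0) → P = 0
  (17/10, 0) → P = 102/5
  (0, 11/2) → P = 33
  (61/8, 237/32) → P = 2175/16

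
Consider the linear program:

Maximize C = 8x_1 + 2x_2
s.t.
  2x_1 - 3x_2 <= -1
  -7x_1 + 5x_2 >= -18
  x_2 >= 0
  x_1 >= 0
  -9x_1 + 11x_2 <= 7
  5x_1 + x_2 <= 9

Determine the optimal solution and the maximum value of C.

Vertices and C = 8x_1 + 2x_2:
  (0, 1/3) → C = 2/3
  (26/17, 23/17) → C = 254/17
  (0, 7/11) → C = 14/11
  (23/16, 29/16) → C = 121/8

At the optimal vertex, -9x_1 + 11x_2 = 7 and 5x_1 + x_2 = 9.
Solving simultaneously gives x_1 = 23/16, x_2 = 29/16.

x_1 = 23/16, x_2 = 29/16, maximum C = 121/8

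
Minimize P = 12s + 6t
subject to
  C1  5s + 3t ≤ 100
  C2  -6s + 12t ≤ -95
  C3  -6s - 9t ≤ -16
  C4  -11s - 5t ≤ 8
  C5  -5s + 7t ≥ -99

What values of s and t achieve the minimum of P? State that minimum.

s = 349/42, t = -79/21, minimum P = 540/7

Feasible corners and P = 12s + 6t:
  (495/26, 125/78) → P = 3095/13
  (997/50, 1/10) → P = 5997/25
  (349/42, -79/21) → P = 540/7
  (1003/87, -514/87) → P = 2984/29

The binding constraints are -6s + 12t = -95 and -6s - 9t = -16.
Solving simultaneously gives s = 349/42, t = -79/21.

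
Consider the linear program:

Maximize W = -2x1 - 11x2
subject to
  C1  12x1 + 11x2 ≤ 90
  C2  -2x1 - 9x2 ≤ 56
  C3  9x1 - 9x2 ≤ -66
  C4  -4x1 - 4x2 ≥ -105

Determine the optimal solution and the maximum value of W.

Extreme points and W = -2x1 - 11x2:
  (28/69, 178/23) → W = -5930/69
  (-795/4, 225) → W = -4155/2
  (-122/11, -124/33) → W = 2096/33
The feasible region is unbounded (it extends along (-1, 1), (-9, 2)), but W strictly decreases along every unbounded feasible direction, so there is no improving ray and the maximum is attained at a vertex.

At the optimal vertex, -2x1 - 9x2 = 56 and 9x1 - 9x2 = -66.
Solving simultaneously gives x1 = -122/11, x2 = -124/33.

x1 = -122/11, x2 = -124/33, maximum W = 2096/33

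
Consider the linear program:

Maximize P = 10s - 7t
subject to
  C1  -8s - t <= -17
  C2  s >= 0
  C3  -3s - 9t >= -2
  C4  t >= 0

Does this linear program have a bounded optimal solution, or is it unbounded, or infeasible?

infeasible

The boundaries -8s - t = -17 and s = 0 meet at (0, 17), but that point violates -3s - 9t ≥ -2. Every candidate vertex is excluded by some other constraint, so the feasible region is empty.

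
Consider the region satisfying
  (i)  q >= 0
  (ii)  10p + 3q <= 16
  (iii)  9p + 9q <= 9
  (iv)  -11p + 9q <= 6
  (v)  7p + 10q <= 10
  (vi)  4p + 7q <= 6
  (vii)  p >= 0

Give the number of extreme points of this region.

5

Pairwise boundary intersections that survive every other constraint:
  (1, 0)
  (0, 0)
  (1/3, 2/3)
  (12/113, 90/113)
  (0, 2/3)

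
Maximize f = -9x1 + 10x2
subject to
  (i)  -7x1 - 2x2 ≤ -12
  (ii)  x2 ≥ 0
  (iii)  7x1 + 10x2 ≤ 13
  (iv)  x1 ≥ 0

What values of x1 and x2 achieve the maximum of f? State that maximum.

x1 = 47/28, x2 = 1/8, maximum f = -97/7

Extreme points and f = -9x1 + 10x2:
  (12/7, 0) → f = -108/7
  (47/28, 1/8) → f = -97/7
  (13/7, 0) → f = -117/7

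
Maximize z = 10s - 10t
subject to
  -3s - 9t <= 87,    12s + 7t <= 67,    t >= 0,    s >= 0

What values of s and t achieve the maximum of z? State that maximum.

Feasible corners and z = 10s - 10t:
  (67/12, 0) → z = 335/6
  (0, 67/7) → z = -670/7
  (0, 0) → z = 0

s = 67/12, t = 0, maximum z = 335/6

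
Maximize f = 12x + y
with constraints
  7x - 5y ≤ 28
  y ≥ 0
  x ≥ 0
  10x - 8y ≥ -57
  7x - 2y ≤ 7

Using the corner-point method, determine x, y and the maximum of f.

x = 85/18, y = 469/36, maximum f = 2509/36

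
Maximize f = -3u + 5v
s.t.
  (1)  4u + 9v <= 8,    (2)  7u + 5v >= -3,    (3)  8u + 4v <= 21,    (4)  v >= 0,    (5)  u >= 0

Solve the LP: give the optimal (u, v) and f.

Vertices and f = -3u + 5v:
  (2, 0) → f = -6
  (0, 8/9) → f = 40/9
  (0, 0) → f = 0

The binding constraints are 4u + 9v = 8 and u = 0.
Solving simultaneously gives u = 0, v = 8/9.

u = 0, v = 8/9, maximum f = 40/9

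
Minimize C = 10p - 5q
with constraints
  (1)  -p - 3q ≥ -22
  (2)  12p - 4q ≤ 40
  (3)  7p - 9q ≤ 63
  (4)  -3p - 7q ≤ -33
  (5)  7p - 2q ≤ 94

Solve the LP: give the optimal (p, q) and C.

Feasible corners and C = 10p - 5q:
  (26/5, 28/5) → C = 24
  (-55/2, 33/2) → C = -715/2
  (103/24, 23/8) → C = 685/24

The binding constraints are -p - 3q = -22 and -3p - 7q = -33.
Solving simultaneously gives p = -55/2, q = 33/2.

p = -55/2, q = 33/2, minimum C = -715/2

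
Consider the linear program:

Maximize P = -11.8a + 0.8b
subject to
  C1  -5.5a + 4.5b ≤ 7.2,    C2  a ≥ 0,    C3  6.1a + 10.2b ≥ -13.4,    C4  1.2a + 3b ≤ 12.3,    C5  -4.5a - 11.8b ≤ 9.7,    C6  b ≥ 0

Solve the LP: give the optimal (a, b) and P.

a = 0, b = 1.6, maximum P = 1.28

The binding constraints are -5.5a + 4.5b = 7.2 and a = 0.
Solving simultaneously gives a = 0, b = 8/5.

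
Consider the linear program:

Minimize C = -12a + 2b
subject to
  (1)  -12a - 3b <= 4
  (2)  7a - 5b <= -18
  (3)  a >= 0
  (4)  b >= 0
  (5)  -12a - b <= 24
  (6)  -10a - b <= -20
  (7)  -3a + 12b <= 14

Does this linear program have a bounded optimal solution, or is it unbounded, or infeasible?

infeasible

The boundaries 7a - 5b = -18 and -10a - b = -20 meet at (82/57, 320/57), but that point violates -3a + 12b ≤ 14. Every candidate vertex is excluded by some other constraint, so the feasible region is empty.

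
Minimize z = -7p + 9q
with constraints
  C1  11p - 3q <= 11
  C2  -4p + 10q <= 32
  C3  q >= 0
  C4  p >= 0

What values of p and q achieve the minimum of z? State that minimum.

Vertices and z = -7p + 9q:
  (103/49, 198/49) → z = 1061/49
  (1, 0) → z = -7
  (0, 16/5) → z = 144/5
  (0, 0) → z = 0

The binding constraints are 11p - 3q = 11 and q = 0.
Solving simultaneously gives p = 1, q = 0.

p = 1, q = 0, minimum z = -7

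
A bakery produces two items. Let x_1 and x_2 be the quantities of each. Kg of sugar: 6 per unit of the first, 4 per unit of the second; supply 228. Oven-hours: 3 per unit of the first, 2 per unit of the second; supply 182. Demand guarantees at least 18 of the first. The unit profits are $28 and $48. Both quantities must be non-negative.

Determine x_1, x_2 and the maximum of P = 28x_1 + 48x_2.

Extreme points and P = 28x_1 + 48x_2:
  (38, 0) → P = 1064
  (18, 0) → P = 504
  (18, 30) → P = 1944

The optimum lies where 6x_1 + 4x_2 = 228 and x_1 = 18.
Solving simultaneously gives x_1 = 18, x_2 = 30.

x_1 = 18, x_2 = 30, maximum P = 1944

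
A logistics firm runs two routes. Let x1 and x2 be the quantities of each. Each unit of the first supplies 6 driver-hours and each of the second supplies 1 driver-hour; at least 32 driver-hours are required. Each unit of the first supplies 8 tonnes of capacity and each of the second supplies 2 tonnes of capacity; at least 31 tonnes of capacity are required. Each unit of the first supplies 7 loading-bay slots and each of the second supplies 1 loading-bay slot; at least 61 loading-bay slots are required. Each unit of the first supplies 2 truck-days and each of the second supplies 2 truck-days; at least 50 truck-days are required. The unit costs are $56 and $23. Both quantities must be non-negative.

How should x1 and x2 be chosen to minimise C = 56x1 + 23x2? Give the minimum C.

Extreme points and C = 56x1 + 23x2:
  (0, 61) → C = 1403
  (25, 0) → C = 1400
  (6, 19) → C = 773
The feasible region is unbounded (it extends along (0, 1), (1, 0)), but C strictly increases along every unbounded feasible direction, so there is no improving ray and the minimum is attained at a vertex.

The binding constraints are 7x1 + x2 = 61 and 2x1 + 2x2 = 50.
Solving simultaneously gives x1 = 6, x2 = 19.

x1 = 6, x2 = 19, minimum C = 773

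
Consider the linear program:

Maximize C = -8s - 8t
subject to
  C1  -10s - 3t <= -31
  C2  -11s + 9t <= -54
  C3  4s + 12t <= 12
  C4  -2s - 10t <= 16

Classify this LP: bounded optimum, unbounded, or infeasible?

bounded optimum

Extreme points and C = -8s - 8t:
  (147/41, -199/123) → C = -1936/123
  (179/47, -111/47) → C = -544/47
  (9/2, -1/2) → C = -32
  (39/2, -11/2) → C = -112
The feasible region has finitely many vertices and no improving ray; the maximum is -544/47 at (179/47, -111/47).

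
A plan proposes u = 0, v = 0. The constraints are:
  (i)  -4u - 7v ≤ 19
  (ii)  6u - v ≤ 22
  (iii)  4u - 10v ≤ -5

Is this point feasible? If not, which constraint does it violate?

not feasible — violates (iii)

Constraint (iii): 4u - 10v = 0, which is not ≤ -5. All other constraints are satisfied.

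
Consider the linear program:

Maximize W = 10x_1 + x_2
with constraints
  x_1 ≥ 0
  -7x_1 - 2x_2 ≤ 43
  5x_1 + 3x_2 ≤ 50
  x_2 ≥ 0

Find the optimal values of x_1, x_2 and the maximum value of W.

x_1 = 10, x_2 = 0, maximum W = 100

Feasible corners and W = 10x_1 + x_2:
  (0, 50/3) → W = 50/3
  (0, 0) → W = 0
  (10, 0) → W = 100

The binding constraints are 5x_1 + 3x_2 = 50 and x_2 = 0.
Solving simultaneously gives x_1 = 10, x_2 = 0.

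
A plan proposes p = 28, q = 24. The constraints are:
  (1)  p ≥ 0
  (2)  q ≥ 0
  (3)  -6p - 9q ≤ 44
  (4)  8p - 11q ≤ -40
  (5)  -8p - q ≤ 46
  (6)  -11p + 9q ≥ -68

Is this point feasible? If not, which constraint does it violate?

not feasible — violates (6)

Constraint (6): -11p + 9q = -92, which is not ≥ -68. All other constraints are satisfied.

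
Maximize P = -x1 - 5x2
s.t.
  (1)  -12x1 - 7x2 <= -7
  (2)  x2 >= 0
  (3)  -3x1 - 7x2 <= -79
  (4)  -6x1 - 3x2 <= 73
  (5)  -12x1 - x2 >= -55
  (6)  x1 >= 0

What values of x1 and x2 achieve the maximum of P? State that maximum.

Corner points and P = -x1 - 5x2:
  (34/9, 29/3) → P = -469/9
  (0, 79/7) → P = -395/7
  (0, 55) → P = -275

The binding constraints are -3x1 - 7x2 = -79 and -12x1 - x2 = -55.
Solving simultaneously gives x1 = 34/9, x2 = 29/3.

x1 = 34/9, x2 = 29/3, maximum P = -469/9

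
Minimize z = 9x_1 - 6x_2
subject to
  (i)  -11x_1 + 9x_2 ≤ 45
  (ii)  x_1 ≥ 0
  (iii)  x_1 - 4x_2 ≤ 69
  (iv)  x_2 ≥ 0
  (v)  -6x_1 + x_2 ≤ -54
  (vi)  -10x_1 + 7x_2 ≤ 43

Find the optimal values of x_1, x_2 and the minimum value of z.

x_1 = 531/43, x_2 = 864/43, minimum z = -405/43

Extreme points and z = 9x_1 - 6x_2:
  (531/43, 864/43) → z = -405/43
  (69, 0) → z = 621
  (9, 0) → z = 81
The feasible region is unbounded (it extends along (4, 1), (9, 11)), but z strictly increases along every unbounded feasible direction, so there is no improving ray and the minimum is attained at a vertex.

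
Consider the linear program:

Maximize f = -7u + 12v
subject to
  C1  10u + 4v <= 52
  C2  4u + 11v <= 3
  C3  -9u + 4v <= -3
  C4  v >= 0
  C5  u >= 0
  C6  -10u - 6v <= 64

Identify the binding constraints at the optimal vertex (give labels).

Vertices and f = -7u + 12v:
  (9/23, 3/23) → f = -27/23
  (3/4, 0) → f = -21/4
  (1/3, 0) → f = -7/3

The maximum is at (9/23, 3/23). Substituting into each constraint, equality holds for C2 and C3; the remaining constraints have slack.

C2 and C3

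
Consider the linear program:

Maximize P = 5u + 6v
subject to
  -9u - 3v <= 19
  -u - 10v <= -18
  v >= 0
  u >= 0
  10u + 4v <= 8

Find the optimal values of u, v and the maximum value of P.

Corner points and P = 5u + 6v:
  (0, 9/5) → P = 54/5
  (1/12, 43/24) → P = 67/6
  (0, 2) → P = 12

The optimum lies where u = 0 and 10u + 4v = 8.
Solving simultaneously gives u = 0, v = 2.

u = 0, v = 2, maximum P = 12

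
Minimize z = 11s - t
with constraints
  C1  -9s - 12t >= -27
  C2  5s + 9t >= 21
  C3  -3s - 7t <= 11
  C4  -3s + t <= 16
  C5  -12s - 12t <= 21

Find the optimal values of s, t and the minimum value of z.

Extreme points and z = 11s - t:
  (-3/7, 18/7) → z = -51/7
  (-11/3, 5) → z = -136/3
  (-123/32, 143/32) → z = -187/4

The optimum lies where 5s + 9t = 21 and -3s + t = 16.
Solving simultaneously gives s = -123/32, t = 143/32.

s = -123/32, t = 143/32, minimum z = -187/4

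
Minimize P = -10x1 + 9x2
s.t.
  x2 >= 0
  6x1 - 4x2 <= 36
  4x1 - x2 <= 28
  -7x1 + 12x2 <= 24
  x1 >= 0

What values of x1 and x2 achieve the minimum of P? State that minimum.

x1 = 6, x2 = 0, minimum P = -60

Corner points and P = -10x1 + 9x2:
  (6, 0) → P = -60
  (0, 0) → P = 0
  (38/5, 12/5) → P = -272/5
  (360/41, 292/41) → P = -972/41
  (0, 2) → P = 18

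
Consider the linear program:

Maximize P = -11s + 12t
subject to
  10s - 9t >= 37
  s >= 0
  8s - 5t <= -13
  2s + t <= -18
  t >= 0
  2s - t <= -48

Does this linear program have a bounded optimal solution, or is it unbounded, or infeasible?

infeasible

The boundaries t = 0 and 2s - t = -48 meet at (-24, 0), but that point violates 10s - 9t ≥ 37. Every candidate vertex is excluded by some other constraint, so the feasible region is empty.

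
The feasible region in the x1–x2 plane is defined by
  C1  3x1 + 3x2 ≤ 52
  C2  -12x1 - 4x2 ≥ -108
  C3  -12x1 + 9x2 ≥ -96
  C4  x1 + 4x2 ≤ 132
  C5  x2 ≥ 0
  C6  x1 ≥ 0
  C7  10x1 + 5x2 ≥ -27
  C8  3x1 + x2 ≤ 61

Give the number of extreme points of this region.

5

Pairwise boundary intersections that survive every other constraint:
  (29/6, 25/2)
  (0, 52/3)
  (113/13, 12/13)
  (8, 0)
  (0, 0)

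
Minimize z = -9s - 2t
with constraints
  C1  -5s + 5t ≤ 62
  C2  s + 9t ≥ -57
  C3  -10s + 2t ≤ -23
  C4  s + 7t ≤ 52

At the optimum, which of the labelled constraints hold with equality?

Corner points and z = -9s - 2t:
  (93/92, -593/92) → z = 349/92
  (867/2, -109/2) → z = -7585/2
  (265/72, 497/72) → z = -3379/72

The minimum is at (867/2, -109/2). Substituting into each constraint, equality holds for C2 and C4; the remaining constraints have slack.

C2 and C4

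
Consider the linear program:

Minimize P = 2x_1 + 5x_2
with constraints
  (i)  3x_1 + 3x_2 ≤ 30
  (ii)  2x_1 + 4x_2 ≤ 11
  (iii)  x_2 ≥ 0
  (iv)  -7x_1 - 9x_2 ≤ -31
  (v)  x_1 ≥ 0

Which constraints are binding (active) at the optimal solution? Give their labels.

Vertices and P = 2x_1 + 5x_2:
  (11/2, 0) → P = 11
  (5/2, 3/2) → P = 25/2
  (31/7, 0) → P = 62/7

The minimum is at (31/7, 0). Substituting into each constraint, equality holds for (iii) and (iv); the remaining constraints have slack.

(iii) and (iv)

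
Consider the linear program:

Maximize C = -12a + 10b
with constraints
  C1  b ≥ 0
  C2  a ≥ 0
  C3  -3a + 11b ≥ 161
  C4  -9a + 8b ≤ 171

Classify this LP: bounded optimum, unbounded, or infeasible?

bounded optimum

Extreme points and C = -12a + 10b:
  (0, 161/11) → C = 1610/11
  (0, 171/8) → C = 855/4
The feasible region has finitely many vertices and no improving ray; the maximum is 855/4 at (0, 171/8).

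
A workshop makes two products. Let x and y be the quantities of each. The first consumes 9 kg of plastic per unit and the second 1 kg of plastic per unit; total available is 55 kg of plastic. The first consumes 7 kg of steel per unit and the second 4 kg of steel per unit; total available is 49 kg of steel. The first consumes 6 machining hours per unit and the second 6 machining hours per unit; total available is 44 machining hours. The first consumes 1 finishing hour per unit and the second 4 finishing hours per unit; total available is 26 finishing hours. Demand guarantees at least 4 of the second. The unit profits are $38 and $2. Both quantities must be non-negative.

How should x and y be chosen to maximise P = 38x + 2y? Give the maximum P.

Extreme points and P = 38x + 2y:
  (0, 13/2) → P = 13
  (0, 4) → P = 8
  (10/9, 56/9) → P = 164/3
  (10/3, 4) → P = 404/3

x = 10/3, y = 4, maximum P = 404/3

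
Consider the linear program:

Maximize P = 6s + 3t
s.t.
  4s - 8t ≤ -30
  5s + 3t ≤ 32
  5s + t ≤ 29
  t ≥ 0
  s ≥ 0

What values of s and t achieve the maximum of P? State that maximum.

s = 83/26, t = 139/26, maximum P = 915/26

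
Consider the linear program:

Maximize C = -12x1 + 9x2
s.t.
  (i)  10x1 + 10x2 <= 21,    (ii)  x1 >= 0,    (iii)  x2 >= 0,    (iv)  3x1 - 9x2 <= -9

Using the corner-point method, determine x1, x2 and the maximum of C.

Vertices and C = -12x1 + 9x2:
  (0, 21/10) → C = 189/10
  (33/40, 51/40) → C = 63/40
  (0, 1) → C = 9

The optimum lies where 10x1 + 10x2 = 21 and x1 = 0.
Solving simultaneously gives x1 = 0, x2 = 21/10.

x1 = 0, x2 = 21/10, maximum C = 189/10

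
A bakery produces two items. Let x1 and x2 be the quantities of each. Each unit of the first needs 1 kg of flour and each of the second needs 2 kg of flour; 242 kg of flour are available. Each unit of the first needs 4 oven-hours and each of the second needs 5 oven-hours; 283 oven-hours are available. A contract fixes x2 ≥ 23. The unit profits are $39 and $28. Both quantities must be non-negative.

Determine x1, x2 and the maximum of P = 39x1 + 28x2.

x1 = 42, x2 = 23, maximum P = 2282

The optimum lies where 4x1 + 5x2 = 283 and x2 = 23.
Solving simultaneously gives x1 = 42, x2 = 23.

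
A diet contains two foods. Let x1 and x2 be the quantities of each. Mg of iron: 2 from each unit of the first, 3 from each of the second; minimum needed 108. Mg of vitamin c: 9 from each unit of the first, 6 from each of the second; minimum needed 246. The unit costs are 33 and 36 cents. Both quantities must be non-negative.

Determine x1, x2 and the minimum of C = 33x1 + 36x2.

x1 = 6, x2 = 32, minimum C = 1350

Extreme points and C = 33x1 + 36x2:
  (0, 41) → C = 1476
  (54, 0) → C = 1782
  (6, 32) → C = 1350
The feasible region is unbounded (it extends along (0, 1), (1, 0)), but C strictly increases along every unbounded feasible direction, so there is no improving ray and the minimum is attained at a vertex.

The binding constraints are 2x1 + 3x2 = 108 and 9x1 + 6x2 = 246.
Solving simultaneously gives x1 = 6, x2 = 32.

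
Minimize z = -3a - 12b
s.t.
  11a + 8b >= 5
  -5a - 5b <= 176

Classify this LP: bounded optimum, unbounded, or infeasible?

unbounded

From the feasible point (1433/15, -1961/15), moving in the direction (-8, 11) keeps every constraint satisfied while z decreases without bound.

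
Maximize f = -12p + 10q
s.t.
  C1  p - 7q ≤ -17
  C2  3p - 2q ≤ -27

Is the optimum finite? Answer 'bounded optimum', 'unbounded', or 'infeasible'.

unbounded

From the feasible point (-155/19, 24/19), moving in the direction (2, 3) keeps every constraint satisfied while f increases without bound.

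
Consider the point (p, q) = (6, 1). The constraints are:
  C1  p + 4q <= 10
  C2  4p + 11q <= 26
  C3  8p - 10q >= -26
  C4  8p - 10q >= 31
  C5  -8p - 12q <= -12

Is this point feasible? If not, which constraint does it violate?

Constraint C2: 4p + 11q = 35, which is not ≤ 26. All other constraints are satisfied.

not feasible — violates C2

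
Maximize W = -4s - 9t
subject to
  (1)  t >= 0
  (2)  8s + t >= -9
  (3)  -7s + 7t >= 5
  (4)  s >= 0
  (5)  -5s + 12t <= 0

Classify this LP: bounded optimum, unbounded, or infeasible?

The boundaries t = 0 and s = 0 meet at (0, 0), but that point violates -7s + 7t ≥ 5. Every candidate vertex is excluded by some other constraint, so the feasible region is empty.

infeasible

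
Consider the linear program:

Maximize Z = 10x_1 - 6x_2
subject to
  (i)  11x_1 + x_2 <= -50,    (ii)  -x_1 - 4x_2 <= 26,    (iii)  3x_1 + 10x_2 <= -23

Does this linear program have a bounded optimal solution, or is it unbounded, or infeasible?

Extreme points and Z = 10x_1 - 6x_2:
  (-174/43, -236/43) → Z = -324/43
  (-477/107, -103/107) → Z = -4152/107
The feasible region has finitely many vertices and no improving ray; the maximum is -324/43 at (-174/43, -236/43).

bounded optimum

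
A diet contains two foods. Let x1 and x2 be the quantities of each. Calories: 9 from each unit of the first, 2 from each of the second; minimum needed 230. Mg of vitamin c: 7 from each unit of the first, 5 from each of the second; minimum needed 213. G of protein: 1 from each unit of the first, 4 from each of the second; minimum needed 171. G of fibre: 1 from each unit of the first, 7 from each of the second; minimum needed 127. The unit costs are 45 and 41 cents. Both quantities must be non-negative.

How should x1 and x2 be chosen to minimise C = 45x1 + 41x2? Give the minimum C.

Feasible corners and C = 45x1 + 41x2:
  (0, 115) → C = 4715
  (171, 0) → C = 7695
  (17, 77/2) → C = 4687/2
The feasible region is unbounded (it extends along (0, 1), (1, 0)), but C strictly increases along every unbounded feasible direction, so there is no improving ray and the minimum is attained at a vertex.

x1 = 17, x2 = 77/2, minimum C = 4687/2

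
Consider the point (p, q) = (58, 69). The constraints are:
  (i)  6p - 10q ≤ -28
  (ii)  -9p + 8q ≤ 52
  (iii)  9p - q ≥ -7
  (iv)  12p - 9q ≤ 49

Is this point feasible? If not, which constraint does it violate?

Constraint (iv): 12p - 9q = 75, which is not ≤ 49. All other constraints are satisfied.

not feasible — violates (iv)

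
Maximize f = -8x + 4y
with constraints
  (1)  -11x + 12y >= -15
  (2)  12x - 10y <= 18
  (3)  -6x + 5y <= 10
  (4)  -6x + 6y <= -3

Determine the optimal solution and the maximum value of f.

x = -9, y = -19/2, maximum f = 34

Corner points and f = -8x + 4y:
  (33/17, 9/17) → f = -228/17
  (-9, -19/2) → f = 34
  (13/2, 6) → f = -28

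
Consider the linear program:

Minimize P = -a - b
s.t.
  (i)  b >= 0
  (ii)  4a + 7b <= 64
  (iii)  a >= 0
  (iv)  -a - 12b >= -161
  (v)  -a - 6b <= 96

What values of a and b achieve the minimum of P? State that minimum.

Extreme points and P = -a - b:
  (16, 0) → P = -16
  (0, 0) → P = 0
  (0, 64/7) → P = -64/7

a = 16, b = 0, minimum P = -16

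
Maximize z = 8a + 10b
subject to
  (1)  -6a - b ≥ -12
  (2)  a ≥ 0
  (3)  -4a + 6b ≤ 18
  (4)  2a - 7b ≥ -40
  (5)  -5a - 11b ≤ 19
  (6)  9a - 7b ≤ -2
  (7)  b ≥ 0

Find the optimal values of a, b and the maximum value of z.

Vertices and z = 8a + 10b:
  (27/20, 39/10) → z = 249/5
  (82/51, 40/17) → z = 1856/51
  (0, 3) → z = 30
  (0, 2/7) → z = 20/7

a = 27/20, b = 39/10, maximum z = 249/5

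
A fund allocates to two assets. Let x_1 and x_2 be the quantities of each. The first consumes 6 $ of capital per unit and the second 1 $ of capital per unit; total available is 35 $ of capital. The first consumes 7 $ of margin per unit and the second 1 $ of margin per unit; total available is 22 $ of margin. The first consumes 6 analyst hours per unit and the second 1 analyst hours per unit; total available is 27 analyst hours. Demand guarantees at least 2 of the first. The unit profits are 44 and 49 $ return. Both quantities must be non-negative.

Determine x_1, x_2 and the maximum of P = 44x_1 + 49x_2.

The binding constraints are 7x_1 + x_2 = 22 and x_1 = 2.
Solving simultaneously gives x_1 = 2, x_2 = 8.

x_1 = 2, x_2 = 8, maximum P = 480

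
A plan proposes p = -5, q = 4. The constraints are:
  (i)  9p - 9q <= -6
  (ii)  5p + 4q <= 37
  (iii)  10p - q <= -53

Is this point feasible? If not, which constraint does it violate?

(i): -81 ≤ -6 ✓
(ii): -9 ≤ 37 ✓
(iii): -54 ≤ -53 ✓

feasible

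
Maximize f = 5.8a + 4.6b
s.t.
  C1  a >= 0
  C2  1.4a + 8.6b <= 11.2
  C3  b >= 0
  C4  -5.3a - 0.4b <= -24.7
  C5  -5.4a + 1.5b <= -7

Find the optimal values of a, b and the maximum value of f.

Vertices and f = 5.8a + 4.6b:
  (8, 0) → f = 232/5
  (10397/2251, 1239/2251) → f = 66002/2251
  (247/53, 0) → f = 7163/265

The optimum lies where 1.4a + 8.6b = 11.2 and b = 0.
Solving simultaneously gives a = 8, b = 0.

a = 8, b = 0, maximum f = 46.4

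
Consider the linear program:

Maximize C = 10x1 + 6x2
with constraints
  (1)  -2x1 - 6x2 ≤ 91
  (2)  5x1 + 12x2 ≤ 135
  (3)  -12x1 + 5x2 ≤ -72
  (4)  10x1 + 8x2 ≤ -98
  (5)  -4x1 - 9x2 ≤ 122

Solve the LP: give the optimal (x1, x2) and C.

Vertices and C = 10x1 + 6x2:
  (43/73, -948/73) → C = -5258/73
  (19/64, -219/16) → C = -2533/32
  (47/29, -414/29) → C = -2014/29

x1 = 47/29, x2 = -414/29, maximum C = -2014/29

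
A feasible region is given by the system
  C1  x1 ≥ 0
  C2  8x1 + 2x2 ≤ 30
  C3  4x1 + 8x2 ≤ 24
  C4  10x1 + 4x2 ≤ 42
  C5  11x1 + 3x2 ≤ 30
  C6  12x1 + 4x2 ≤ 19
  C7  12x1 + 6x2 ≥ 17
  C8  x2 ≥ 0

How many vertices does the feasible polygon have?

5

Pairwise boundary intersections that survive every other constraint:
  (0, 3)
  (0, 17/6)
  (7/10, 53/20)
  (19/12, 0)
  (17/12, 0)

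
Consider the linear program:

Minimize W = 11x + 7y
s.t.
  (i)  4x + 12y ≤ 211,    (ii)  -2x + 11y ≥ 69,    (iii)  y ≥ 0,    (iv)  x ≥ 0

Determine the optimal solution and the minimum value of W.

x = 0, y = 69/11, minimum W = 483/11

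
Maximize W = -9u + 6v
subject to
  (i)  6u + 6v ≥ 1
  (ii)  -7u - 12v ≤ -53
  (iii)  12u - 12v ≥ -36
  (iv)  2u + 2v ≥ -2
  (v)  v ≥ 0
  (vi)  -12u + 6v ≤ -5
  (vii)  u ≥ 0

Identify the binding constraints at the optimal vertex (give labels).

(iii) and (vi)

Feasible corners and W = -9u + 6v:
  (53/7, 0) → W = -477/7
  (63/31, 601/186) → W = 34/31
  (23/6, 41/6) → W = 13/2
The feasible region is unbounded (it extends along (1, 1), (1, 0)), but W strictly decreases along every unbounded feasible direction, so there is no improving ray and the maximum is attained at a vertex.

The maximum is at (23/6, 41/6). Substituting into each constraint, equality holds for (iii) and (vi); the remaining constraints have slack.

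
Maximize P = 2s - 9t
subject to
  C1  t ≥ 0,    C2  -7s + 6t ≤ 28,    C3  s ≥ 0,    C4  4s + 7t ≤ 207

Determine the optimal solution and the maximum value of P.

s = 207/4, t = 0, maximum P = 207/2

Feasible corners and P = 2s - 9t:
  (0, 0) → P = 0
  (207/4, 0) → P = 207/2
  (0, 14/3) → P = -42
  (1046/73, 1561/73) → P = -11957/73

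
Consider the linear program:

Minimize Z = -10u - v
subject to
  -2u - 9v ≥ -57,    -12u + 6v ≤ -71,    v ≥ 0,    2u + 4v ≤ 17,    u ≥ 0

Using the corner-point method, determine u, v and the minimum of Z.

Corner points and Z = -10u - v:
  (71/12, 0) → Z = -355/6
  (193/30, 31/30) → Z = -1961/30
  (17/2, 0) → Z = -85

The optimum lies where v = 0 and 2u + 4v = 17.
Solving simultaneously gives u = 17/2, v = 0.

u = 17/2, v = 0, minimum Z = -85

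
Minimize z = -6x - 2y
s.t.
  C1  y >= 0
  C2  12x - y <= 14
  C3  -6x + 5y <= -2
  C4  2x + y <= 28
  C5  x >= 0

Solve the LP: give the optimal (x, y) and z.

x = 34/27, y = 10/9, minimum z = -88/9

Feasible corners and z = -6x - 2y:
  (7/6, 0) → z = -7
  (1/3, 0) → z = -2
  (34/27, 10/9) → z = -88/9

The optimum lies where 12x - y = 14 and -6x + 5y = -2.
Solving simultaneously gives x = 34/27, y = 10/9.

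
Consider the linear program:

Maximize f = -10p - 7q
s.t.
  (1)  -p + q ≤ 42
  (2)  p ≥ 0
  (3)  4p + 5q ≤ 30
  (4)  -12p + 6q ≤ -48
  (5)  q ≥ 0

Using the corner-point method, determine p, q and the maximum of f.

Feasible corners and f = -10p - 7q:
  (5, 2) → f = -64
  (15/2, 0) → f = -75
  (4, 0) → f = -40

At the optimal vertex, -12p + 6q = -48 and q = 0.
Solving simultaneously gives p = 4, q = 0.

p = 4, q = 0, maximum f = -40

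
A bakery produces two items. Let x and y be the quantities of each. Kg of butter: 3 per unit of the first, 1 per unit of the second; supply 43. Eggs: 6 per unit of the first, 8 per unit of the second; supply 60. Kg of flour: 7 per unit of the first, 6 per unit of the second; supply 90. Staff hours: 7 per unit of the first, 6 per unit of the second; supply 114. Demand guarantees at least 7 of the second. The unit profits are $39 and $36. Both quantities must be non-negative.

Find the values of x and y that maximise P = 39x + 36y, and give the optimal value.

The binding constraints are 6x + 8y = 60 and y = 7.
Solving simultaneously gives x = 2/3, y = 7.

x = 2/3, y = 7, maximum P = 278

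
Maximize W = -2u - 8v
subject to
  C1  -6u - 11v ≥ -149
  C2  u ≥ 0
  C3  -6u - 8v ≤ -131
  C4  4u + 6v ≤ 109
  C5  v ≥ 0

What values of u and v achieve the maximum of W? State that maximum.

u = 131/6, v = 0, maximum W = -131/3

Vertices and W = -2u - 8v:
  (83/6, 6) → W = -227/3
  (149/6, 0) → W = -149/3
  (131/6, 0) → W = -131/3

The optimum lies where -6u - 8v = -131 and v = 0.
Solving simultaneously gives u = 131/6, v = 0.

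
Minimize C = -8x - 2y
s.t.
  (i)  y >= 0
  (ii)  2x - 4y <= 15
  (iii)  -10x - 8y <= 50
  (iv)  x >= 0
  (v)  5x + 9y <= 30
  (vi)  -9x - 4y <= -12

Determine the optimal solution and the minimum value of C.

x = 6, y = 0, minimum C = -48

Corner points and C = -8x - 2y:
  (6, 0) → C = -48
  (4/3, 0) → C = -32/3
  (0, 10/3) → C = -20/3
  (0, 3) → C = -6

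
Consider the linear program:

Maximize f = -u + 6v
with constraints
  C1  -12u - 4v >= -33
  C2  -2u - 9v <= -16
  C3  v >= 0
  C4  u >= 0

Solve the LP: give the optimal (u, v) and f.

Extreme points and f = -u + 6v:
  (233/100, 63/50) → f = 523/100
  (0, 33/4) → f = 99/2
  (0, 16/9) → f = 32/3

The optimum lies where -12u - 4v = -33 and u = 0.
Solving simultaneously gives u = 0, v = 33/4.

u = 0, v = 33/4, maximum f = 99/2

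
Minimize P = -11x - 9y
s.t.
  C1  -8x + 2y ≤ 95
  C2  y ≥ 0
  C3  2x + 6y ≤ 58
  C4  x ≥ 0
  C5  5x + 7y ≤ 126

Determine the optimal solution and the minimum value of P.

Corner points and P = -11x - 9y:
  (0, 0) → P = 0
  (126/5, 0) → P = -1386/5
  (0, 29/3) → P = -87
  (175/8, 19/8) → P = -262

At the optimal vertex, y = 0 and 5x + 7y = 126.
Solving simultaneously gives x = 126/5, y = 0.

x = 126/5, y = 0, minimum P = -1386/5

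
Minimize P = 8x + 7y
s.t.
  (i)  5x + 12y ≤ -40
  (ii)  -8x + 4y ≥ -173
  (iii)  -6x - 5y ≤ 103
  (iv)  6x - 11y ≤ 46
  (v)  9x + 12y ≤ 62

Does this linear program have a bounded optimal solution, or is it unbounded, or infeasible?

bounded optimum

Extreme points and P = 8x + 7y:
  (-1036/47, 275/47) → P = -6363/47
  (112/127, -470/127) → P = -2394/127
  (-301/32, -149/16) → P = -2247/16
The feasible region has finitely many vertices and no improving ray; the minimum is -2247/16 at (-301/32, -149/16).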